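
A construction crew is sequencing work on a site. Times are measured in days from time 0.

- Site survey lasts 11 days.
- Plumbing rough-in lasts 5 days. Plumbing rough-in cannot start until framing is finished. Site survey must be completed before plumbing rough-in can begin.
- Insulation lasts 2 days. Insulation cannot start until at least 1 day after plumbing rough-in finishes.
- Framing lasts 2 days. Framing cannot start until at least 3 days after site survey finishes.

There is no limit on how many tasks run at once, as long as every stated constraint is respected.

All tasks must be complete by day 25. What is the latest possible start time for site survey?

1

To finish by day 25, insulation (duration 2) must start no later than day 23.
Plumbing rough-in has to be done before insulation (must start by day 23, minus 1-day gap → day 22). That means finishing by day 22, i.e. starting by 22 − 5 = day 17.
Since plumbing rough-in (must start by day 17) depends on it, framing must finish by day 17. Backing off its 2-day duration gives a latest start of day 15.
For site survey: framing (must start by day 15, minus 3-day gap → day 12); plumbing rough-in (must start by day 17). The most restrictive is day 12; with an 11-day duration, site survey must start by day 1.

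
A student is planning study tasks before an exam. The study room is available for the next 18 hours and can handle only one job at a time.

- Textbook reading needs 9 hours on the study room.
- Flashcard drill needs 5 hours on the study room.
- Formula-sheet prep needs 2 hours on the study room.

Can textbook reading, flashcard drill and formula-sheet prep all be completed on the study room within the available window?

Yes

Running back to back, the jobs need 9 + 5 + 2 = 16 hours on the study room.
Since 16 ≤ 18, they fit within the window.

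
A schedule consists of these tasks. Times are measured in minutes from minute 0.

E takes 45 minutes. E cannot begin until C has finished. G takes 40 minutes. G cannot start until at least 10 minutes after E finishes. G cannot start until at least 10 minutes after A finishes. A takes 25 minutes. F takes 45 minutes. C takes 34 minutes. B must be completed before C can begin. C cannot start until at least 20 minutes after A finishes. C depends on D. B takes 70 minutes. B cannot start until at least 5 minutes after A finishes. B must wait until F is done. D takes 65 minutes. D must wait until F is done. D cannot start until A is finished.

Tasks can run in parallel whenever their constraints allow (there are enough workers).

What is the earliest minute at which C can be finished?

F can start immediately at minute 0; it finishes at minute 45.
A can start immediately at minute 0; it finishes at minute 25.
D has to wait for F (finishes minute 45); A (finishes minute 25). The latest of these is minute 45, so D runs minute 45 to 45 + 65 = minute 110.
B cannot start until A (finishes minute 25, plus 5-minute gap → minute 30); F (finishes minute 45). The controlling bound is minute 45, so B finishes at 45 + 70 = minute 115.
For C: B (finishes minute 115); A (finishes minute 25, plus 20-minute gap → minute 45); D (finishes minute 110). Taking the maximum gives a start of minute 115, and it finishes at 115 + 34 = minute 149.

149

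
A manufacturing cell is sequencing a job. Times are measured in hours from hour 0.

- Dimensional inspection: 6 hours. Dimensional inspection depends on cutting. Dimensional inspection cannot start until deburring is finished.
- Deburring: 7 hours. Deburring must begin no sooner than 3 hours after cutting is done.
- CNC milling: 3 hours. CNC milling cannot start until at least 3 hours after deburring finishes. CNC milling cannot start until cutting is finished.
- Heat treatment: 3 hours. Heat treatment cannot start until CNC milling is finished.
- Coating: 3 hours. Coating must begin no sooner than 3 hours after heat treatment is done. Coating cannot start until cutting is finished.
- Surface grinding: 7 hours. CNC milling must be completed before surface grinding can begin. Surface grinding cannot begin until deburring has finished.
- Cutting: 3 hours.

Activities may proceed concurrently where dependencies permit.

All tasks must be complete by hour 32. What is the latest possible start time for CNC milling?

To finish by hour 32, coating (duration 3) must start no later than hour 29.
Since coating (must start by hour 29, minus 3-hour gap → hour 26) depends on it, heat treatment must finish by hour 26. Backing off its 3-hour duration gives a latest start of hour 23.
To finish by hour 32, surface grinding (duration 7) must start no later than hour 25.
For CNC milling: heat treatment (must start by hour 23); surface grinding (must start by hour 25). The most restrictive is hour 23; with a 3-hour duration, CNC milling must start by hour 20.

20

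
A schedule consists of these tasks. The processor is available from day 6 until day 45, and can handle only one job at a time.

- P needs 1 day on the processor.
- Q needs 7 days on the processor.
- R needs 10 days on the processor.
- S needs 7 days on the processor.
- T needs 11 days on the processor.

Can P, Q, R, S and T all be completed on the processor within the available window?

Yes

The processor window is 45 − 6 = 39 days.
Running back to back, the jobs need 1 + 7 + 10 + 7 + 11 = 36 days on the processor.
Since 36 ≤ 39, they fit within the window.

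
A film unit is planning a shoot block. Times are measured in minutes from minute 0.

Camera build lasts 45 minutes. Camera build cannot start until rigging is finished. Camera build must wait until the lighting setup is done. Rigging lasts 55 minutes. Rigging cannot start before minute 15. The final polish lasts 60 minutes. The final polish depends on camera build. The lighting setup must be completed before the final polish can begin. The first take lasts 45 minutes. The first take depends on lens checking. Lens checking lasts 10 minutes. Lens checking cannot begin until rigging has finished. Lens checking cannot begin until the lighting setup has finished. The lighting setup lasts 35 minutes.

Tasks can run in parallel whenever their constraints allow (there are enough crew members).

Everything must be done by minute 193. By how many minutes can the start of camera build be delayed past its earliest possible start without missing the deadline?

Nothing blocks the lighting setup, so it runs from minute 0 to minute 35.
Rigging cannot begin until its own release at minute 15. It runs from minute 15 to 15 + 55 = minute 70.
Camera build has to wait for rigging (finishes minute 70); the lighting setup (finishes minute 35). The latest of these is minute 70, so camera build runs minute 70 to 70 + 45 = minute 115.

Working backward from the deadline:
The final polish has no dependents, so it just needs to finish by minute 193. Starting by 193 − 60 = minute 133 achieves that.
Camera build must finish before the final polish (must start by minute 133). With a 45-minute duration, camera build must start by 133 − 45 = minute 88.
So camera build can start as early as minute 70 and as late as minute 88, giving 88 − 70 = 18 minutes of slack.

18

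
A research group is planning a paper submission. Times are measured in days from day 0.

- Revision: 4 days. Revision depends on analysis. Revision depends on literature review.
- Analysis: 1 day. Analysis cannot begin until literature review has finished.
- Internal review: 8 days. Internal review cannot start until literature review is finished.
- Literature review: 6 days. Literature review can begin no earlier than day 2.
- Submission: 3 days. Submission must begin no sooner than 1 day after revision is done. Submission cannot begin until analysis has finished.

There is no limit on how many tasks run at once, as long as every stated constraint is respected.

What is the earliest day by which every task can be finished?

After its own release at day 2, literature review can start at day 2 and finishes at day 8.
Internal review cannot begin until literature review (finishes day 8). It runs from day 8 to 8 + 8 = day 16.
Analysis waits on literature review (finishes day 8), so it starts at day 8 and finishes at 8 + 1 = day 9.
For revision: analysis (finishes day 9); literature review (finishes day 8). Taking the maximum gives a start of day 9, and it finishes at 9 + 4 = day 13.
Submission has to wait for revision (finishes day 13, plus 1-day gap → day 14); analysis (finishes day 9). The latest of these is day 14, so submission runs day 14 to 14 + 3 = day 17.
All tasks are finished once the last one completes. Finish times: Literature review at 8, Analysis at 9, Internal review at 16, Revision at 13, Submission at 17. The latest is day 17.

17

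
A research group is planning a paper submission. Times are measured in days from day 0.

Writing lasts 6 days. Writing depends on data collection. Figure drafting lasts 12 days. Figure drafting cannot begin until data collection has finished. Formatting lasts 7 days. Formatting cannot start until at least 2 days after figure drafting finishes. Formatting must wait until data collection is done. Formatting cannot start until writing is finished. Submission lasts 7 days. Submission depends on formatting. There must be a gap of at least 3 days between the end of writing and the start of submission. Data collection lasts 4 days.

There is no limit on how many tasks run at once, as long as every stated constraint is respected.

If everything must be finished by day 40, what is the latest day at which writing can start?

Nothing follows submission; the deadline of day 40 is its only limit. It must start by 40 − 7 = day 33.
Formatting feeds into submission (must start by day 33); so formatting must finish by day 33 and therefore start by day 26.
Writing feeds formatting (must start by day 26); submission (must start by day 33, minus 3-day gap → day 30). Taking the minimum, writing must finish by day 26 and start by 26 − 6 = day 20.

20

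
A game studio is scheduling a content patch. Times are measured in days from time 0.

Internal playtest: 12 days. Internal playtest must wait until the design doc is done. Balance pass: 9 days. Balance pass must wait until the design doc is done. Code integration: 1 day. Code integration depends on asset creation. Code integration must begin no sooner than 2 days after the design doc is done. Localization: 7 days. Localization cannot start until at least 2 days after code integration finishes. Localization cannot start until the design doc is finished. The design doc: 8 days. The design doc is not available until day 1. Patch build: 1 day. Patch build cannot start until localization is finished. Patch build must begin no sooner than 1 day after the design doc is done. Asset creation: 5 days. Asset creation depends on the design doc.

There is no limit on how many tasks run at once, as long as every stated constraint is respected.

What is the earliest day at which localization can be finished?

The design doc cannot begin until its own release at day 1. It runs from day 1 to 1 + 8 = day 9.
After the design doc (finishes day 9), asset creation can start at day 9 and finishes at day 14.
Code integration needs all of asset creation (finishes day 14); the design doc (finishes day 9, plus 2-day gap → day 11). That puts its earliest start at day 14; it finishes at 14 + 1 = day 15.
Localization cannot start until code integration (finishes day 15, plus 2-day gap → day 17); the design doc (finishes day 9). The controlling bound is day 17, so localization finishes at 17 + 7 = day 24.

24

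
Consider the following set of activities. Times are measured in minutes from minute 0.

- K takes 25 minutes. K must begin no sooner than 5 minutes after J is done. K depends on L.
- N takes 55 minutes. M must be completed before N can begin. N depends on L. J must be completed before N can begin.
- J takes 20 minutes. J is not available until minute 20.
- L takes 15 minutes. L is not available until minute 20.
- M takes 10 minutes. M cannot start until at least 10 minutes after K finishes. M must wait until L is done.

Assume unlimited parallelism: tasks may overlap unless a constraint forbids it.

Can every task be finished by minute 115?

L waits on its own release at minute 20, so it starts at minute 20 and finishes at 20 + 15 = minute 35.
J cannot begin until its own release at minute 20. It runs from minute 20 to 20 + 20 = minute 40.
K has to wait for J (finishes minute 40, plus 5-minute gap → minute 45); L (finishes minute 35). The latest of these is minute 45, so K runs minute 45 to 45 + 25 = minute 70.
M needs all of K (finishes minute 70, plus 10-minute gap → minute 80); L (finishes minute 35). That puts its earliest start at minute 80; it finishes at 80 + 10 = minute 90.
N has to wait for M (finishes minute 90); L (finishes minute 35); J (finishes minute 40). The latest of these is minute 90, so N runs minute 90 to 90 + 55 = minute 145.
The earliest everything can be done is minute 145, which is after the deadline of 115, so it is not possible.

No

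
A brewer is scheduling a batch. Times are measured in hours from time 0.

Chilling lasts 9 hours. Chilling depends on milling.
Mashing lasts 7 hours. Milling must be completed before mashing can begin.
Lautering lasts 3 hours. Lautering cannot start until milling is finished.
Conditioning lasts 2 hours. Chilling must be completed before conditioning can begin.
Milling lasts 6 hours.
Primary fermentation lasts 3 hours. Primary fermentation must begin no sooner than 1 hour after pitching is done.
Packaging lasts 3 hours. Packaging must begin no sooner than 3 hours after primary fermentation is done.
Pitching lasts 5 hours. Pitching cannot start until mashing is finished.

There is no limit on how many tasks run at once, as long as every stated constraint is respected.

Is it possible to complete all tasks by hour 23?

Nothing blocks milling, so it runs from hour 0 to hour 6.
Chilling cannot begin until milling (finishes hour 6). It runs from hour 6 to 6 + 9 = hour 15.
After chilling (finishes hour 15), conditioning can start at hour 15 and finishes at hour 17.
Lautering cannot begin until milling (finishes hour 6). It runs from hour 6 to 6 + 3 = hour 9.
Mashing cannot begin until milling (finishes hour 6). It runs from hour 6 to 6 + 7 = hour 13.
Pitching waits on mashing (finishes hour 13), so it starts at hour 13 and finishes at 13 + 5 = hour 18.
Primary fermentation cannot begin until pitching (finishes hour 18, plus 1-hour gap → hour 19). It runs from hour 19 to 19 + 3 = hour 22.
Packaging waits on primary fermentation (finishes hour 22, plus 3-hour gap → hour 25), so it starts at hour 25 and finishes at 25 + 3 = hour 28.
The earliest everything can be done is hour 28, which is after the deadline of 23, so it is not possible.

No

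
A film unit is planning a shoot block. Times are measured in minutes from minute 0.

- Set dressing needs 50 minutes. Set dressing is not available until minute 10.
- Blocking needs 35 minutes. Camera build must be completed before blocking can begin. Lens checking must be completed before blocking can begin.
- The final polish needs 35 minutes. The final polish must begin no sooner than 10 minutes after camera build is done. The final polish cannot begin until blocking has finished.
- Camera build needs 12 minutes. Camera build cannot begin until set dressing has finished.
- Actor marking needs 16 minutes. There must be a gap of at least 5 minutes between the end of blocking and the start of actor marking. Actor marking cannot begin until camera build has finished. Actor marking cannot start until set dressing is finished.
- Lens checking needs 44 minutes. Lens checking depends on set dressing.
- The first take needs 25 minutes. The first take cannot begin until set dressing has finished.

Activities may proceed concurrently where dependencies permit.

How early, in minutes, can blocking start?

Set dressing cannot begin until its own release at minute 10. It runs from minute 10 to 10 + 50 = minute 60.
Lens checking cannot begin until set dressing (finishes minute 60). It runs from minute 60 to 60 + 44 = minute 104.
After set dressing (finishes minute 60), camera build can start at minute 60 and finishes at minute 72.
Blocking waits on camera build (finishes minute 72); lens checking (finishes minute 104). The latest of these is minute 104, which is the earliest blocking can start.

104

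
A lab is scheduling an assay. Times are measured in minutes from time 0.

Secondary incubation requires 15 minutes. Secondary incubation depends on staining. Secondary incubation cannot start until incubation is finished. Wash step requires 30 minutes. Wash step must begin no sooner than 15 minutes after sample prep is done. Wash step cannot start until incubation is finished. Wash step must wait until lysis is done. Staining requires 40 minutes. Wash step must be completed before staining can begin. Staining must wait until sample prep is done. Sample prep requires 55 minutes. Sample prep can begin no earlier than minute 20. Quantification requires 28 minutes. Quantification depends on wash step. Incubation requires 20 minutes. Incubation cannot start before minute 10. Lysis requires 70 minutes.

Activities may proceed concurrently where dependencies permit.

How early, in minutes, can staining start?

120

Incubation cannot begin until its own release at minute 10. It runs from minute 10 to 10 + 20 = minute 30.
Lysis can start immediately at minute 0; it finishes at minute 70.
After its own release at minute 20, sample prep can start at minute 20 and finishes at minute 75.
Wash step has to wait for sample prep (finishes minute 75, plus 15-minute gap → minute 90); incubation (finishes minute 30); lysis (finishes minute 70). The latest of these is minute 90, so wash step runs minute 90 to 90 + 30 = minute 120.
Staining waits on wash step (finishes minute 120); sample prep (finishes minute 75). The latest of these is minute 120, which is the earliest staining can start.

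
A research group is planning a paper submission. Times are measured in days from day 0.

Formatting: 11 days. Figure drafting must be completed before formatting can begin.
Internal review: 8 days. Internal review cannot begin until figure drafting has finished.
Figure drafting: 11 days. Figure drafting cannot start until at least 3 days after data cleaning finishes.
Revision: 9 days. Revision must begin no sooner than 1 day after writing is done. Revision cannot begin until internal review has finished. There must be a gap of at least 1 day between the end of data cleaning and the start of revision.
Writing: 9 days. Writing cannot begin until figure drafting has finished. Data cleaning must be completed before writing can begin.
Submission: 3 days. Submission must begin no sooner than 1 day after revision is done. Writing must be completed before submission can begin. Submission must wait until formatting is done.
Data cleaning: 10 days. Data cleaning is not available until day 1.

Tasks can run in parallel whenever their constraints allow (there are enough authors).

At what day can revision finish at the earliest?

44

Data cleaning cannot begin until its own release at day 1. It runs from day 1 to 1 + 10 = day 11.
Figure drafting waits on data cleaning (finishes day 11, plus 3-day gap → day 14), so it starts at day 14 and finishes at 14 + 11 = day 25.
After figure drafting (finishes day 25), internal review can start at day 25 and finishes at day 33.
Writing needs all of figure drafting (finishes day 25); data cleaning (finishes day 11). That puts its earliest start at day 25; it finishes at 25 + 9 = day 34.
Revision has to wait for writing (finishes day 34, plus 1-day gap → day 35); internal review (finishes day 33); data cleaning (finishes day 11, plus 1-day gap → day 12). The latest of these is day 35, so revision runs day 35 to 35 + 9 = day 44.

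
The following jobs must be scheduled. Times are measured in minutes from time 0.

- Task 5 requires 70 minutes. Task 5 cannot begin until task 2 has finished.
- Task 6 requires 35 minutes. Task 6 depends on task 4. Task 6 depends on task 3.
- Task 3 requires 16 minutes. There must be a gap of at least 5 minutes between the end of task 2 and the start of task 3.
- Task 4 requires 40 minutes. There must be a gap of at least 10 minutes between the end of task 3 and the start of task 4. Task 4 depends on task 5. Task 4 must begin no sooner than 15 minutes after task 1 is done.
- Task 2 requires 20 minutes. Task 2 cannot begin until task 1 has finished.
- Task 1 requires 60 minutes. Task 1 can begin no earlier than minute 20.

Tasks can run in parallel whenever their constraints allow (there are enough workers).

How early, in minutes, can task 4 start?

After its own release at minute 20, task 1 can start at minute 20 and finishes at minute 80.
Task 2 cannot begin until task 1 (finishes minute 80). It runs from minute 80 to 80 + 20 = minute 100.
After task 2 (finishes minute 100), task 5 can start at minute 100 and finishes at minute 170.
Task 3 cannot begin until task 2 (finishes minute 100, plus 5-minute gap → minute 105). It runs from minute 105 to 105 + 16 = minute 121.
Task 4 waits on task 3 (finishes minute 121, plus 10-minute gap → minute 131); task 5 (finishes minute 170); task 1 (finishes minute 80, plus 15-minute gap → minute 95). The latest of these is minute 170, which is the earliest task 4 can start.

170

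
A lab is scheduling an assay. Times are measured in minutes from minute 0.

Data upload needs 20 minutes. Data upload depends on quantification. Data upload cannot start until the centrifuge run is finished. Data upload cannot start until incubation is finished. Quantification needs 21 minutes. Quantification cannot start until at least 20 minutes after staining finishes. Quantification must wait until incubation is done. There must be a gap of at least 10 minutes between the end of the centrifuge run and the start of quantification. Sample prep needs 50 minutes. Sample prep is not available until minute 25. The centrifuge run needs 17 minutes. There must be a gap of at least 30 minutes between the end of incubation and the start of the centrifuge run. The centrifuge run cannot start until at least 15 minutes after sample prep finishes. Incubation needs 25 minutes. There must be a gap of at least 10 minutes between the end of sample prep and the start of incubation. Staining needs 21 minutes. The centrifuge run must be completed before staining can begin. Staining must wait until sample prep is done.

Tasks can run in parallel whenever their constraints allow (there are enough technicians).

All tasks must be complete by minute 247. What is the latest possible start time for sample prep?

Nothing follows data upload; the deadline of minute 247 is its only limit. It must start by 247 − 20 = minute 227.
Since data upload (must start by minute 227) depends on it, quantification must finish by minute 227. Backing off its 21-minute duration gives a latest start of minute 206.
Staining has to be done before quantification (must start by minute 206, minus 20-minute gap → minute 186). That means finishing by minute 186, i.e. starting by 186 − 21 = minute 165.
The centrifuge run must finish in time for staining (must start by minute 165); quantification (must start by minute 206, minus 10-minute gap → minute 196); data upload (must start by minute 227). The tightest is minute 165, so the centrifuge run must start by 165 − 17 = minute 148.
Incubation has several dependents: the centrifuge run (must start by minute 148, minus 30-minute gap → minute 118); quantification (must start by minute 206); data upload (must start by minute 227). The earliest of those limits is minute 118, so incubation must start by 118 − 25 = minute 93.
Sample prep must finish in time for incubation (must start by minute 93, minus 10-minute gap → minute 83); the centrifuge run (must start by minute 148, minus 15-minute gap → minute 133); staining (must start by minute 165). The tightest is minute 83, so sample prep must start by 83 − 50 = minute 33.

33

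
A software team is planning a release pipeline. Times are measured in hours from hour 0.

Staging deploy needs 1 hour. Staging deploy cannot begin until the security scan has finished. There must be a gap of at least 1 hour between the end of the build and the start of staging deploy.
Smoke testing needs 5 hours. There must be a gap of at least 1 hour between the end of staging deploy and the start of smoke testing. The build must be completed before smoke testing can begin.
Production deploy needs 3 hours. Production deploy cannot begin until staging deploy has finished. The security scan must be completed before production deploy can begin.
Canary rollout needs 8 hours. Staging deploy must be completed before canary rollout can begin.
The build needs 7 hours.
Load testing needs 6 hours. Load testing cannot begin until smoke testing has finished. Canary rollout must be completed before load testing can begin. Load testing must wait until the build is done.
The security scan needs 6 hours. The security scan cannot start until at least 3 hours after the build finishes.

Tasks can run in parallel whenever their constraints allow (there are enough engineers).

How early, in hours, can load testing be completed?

The build has no prerequisites, so it starts at hour 0 and finishes at hour 7.
The security scan cannot begin until the build (finishes hour 7, plus 3-hour gap → hour 10). It runs from hour 10 to 10 + 6 = hour 16.
Staging deploy has to wait for the security scan (finishes hour 16); the build (finishes hour 7, plus 1-hour gap → hour 8). The latest of these is hour 16, so staging deploy runs hour 16 to 16 + 1 = hour 17.
Canary rollout waits on staging deploy (finishes hour 17), so it starts at hour 17 and finishes at 17 + 8 = hour 25.
For smoke testing: staging deploy (finishes hour 17, plus 1-hour gap → hour 18); the build (finishes hour 7). Taking the maximum gives a start of hour 18, and it finishes at 18 + 5 = hour 23.
For load testing: smoke testing (finishes hour 23); canary rollout (finishes hour 25); the build (finishes hour 7). Taking the maximum gives a start of hour 25, and it finishes at 25 + 6 = hour 31.

31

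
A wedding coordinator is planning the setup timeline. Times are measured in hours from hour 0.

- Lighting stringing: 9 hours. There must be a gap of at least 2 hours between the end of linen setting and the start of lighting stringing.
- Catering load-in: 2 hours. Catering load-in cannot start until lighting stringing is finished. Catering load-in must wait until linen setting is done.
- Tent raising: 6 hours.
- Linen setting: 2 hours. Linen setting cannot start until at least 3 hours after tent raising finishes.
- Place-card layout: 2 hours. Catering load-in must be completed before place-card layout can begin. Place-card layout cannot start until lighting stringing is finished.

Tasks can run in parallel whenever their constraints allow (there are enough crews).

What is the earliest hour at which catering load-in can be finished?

24

Nothing blocks tent raising, so it runs from hour 0 to hour 6.
Linen setting waits on tent raising (finishes hour 6, plus 3-hour gap → hour 9), so it starts at hour 9 and finishes at 9 + 2 = hour 11.
Lighting stringing waits on linen setting (finishes hour 11, plus 2-hour gap → hour 13), so it starts at hour 13 and finishes at 13 + 9 = hour 22.
Catering load-in has to wait for lighting stringing (finishes hour 22); linen setting (finishes hour 11). The latest of these is hour 22, so catering load-in runs hour 22 to 22 + 2 = hour 24.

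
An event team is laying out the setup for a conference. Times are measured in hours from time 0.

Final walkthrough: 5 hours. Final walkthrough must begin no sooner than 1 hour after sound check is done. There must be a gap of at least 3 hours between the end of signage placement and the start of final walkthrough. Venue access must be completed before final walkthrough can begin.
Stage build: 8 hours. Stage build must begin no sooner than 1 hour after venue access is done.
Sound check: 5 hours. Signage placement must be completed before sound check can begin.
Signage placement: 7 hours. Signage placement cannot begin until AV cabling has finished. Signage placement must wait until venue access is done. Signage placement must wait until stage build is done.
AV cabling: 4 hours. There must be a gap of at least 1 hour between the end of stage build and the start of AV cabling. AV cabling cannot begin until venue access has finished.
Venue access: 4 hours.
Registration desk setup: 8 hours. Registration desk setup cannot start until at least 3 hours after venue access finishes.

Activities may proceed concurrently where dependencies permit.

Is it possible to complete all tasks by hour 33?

Nothing blocks venue access, so it runs from hour 0 to hour 4.
Registration desk setup cannot begin until venue access (finishes hour 4, plus 3-hour gap → hour 7). It runs from hour 7 to 7 + 8 = hour 15.
After venue access (finishes hour 4, plus 1-hour gap → hour 5), stage build can start at hour 5 and finishes at hour 13.
AV cabling needs all of stage build (finishes hour 13, plus 1-hour gap → hour 14); venue access (finishes hour 4). That puts its earliest start at hour 14; it finishes at 14 + 4 = hour 18.
Signage placement has to wait for AV cabling (finishes hour 18); venue access (finishes hour 4); stage build (finishes hour 13). The latest of these is hour 18, so signage placement runs hour 18 to 18 + 7 = hour 25.
After signage placement (finishes hour 25), sound check can start at hour 25 and finishes at hour 30.
For final walkthrough: sound check (finishes hour 30, plus 1-hour gap → hour 31); signage placement (finishes hour 25, plus 3-hour gap → hour 28); venue access (finishes hour 4). Taking the maximum gives a start of hour 31, and it finishes at 31 + 5 = hour 36.
The earliest everything can be done is hour 36, which is after the deadline of 33, so it is not possible.

No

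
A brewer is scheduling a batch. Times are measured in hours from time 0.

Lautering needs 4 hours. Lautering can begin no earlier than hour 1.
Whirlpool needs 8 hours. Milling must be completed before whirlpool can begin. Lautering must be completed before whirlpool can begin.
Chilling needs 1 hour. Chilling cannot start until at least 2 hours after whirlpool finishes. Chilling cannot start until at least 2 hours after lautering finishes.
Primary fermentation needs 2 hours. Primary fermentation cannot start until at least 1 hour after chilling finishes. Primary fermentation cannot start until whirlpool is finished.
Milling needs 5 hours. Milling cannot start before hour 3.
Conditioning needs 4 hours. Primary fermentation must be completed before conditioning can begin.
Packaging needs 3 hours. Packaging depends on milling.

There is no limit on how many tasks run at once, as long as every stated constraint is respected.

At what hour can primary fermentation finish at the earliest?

22

After its own release at hour 1, lautering can start at hour 1 and finishes at hour 5.
Milling waits on its own release at hour 3, so it starts at hour 3 and finishes at 3 + 5 = hour 8.
Whirlpool has to wait for milling (finishes hour 8); lautering (finishes hour 5). The latest of these is hour 8, so whirlpool runs hour 8 to 8 + 8 = hour 16.
Chilling has to wait for whirlpool (finishes hour 16, plus 2-hour gap → hour 18); lautering (finishes hour 5, plus 2-hour gap → hour 7). The latest of these is hour 18, so chilling runs hour 18 to 18 + 1 = hour 19.
For primary fermentation: chilling (finishes hour 19, plus 1-hour gap → hour 20); whirlpool (finishes hour 16). Taking the maximum gives a start of hour 20, and it finishes at 20 + 2 = hour 22.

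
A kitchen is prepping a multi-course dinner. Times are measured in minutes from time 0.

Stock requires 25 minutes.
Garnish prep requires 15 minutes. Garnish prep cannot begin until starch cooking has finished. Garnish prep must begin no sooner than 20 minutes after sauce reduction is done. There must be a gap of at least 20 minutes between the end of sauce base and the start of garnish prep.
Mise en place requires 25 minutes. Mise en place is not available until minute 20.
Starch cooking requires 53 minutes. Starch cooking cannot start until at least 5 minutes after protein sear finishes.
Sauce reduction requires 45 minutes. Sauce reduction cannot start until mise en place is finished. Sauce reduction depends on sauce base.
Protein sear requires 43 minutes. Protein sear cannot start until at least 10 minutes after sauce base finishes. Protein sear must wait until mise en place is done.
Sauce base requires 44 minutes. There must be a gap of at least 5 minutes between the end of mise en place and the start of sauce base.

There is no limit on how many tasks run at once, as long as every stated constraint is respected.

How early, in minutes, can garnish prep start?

205

After its own release at minute 20, mise en place can start at minute 20 and finishes at minute 45.
Sauce base cannot begin until mise en place (finishes minute 45, plus 5-minute gap → minute 50). It runs from minute 50 to 50 + 44 = minute 94.
Sauce reduction has to wait for mise en place (finishes minute 45); sauce base (finishes minute 94). The latest of these is minute 94, so sauce reduction runs minute 94 to 94 + 45 = minute 139.
Protein sear has to wait for sauce base (finishes minute 94, plus 10-minute gap → minute 104); mise en place (finishes minute 45). The latest of these is minute 104, so protein sear runs minute 104 to 104 + 43 = minute 147.
Starch cooking cannot begin until protein sear (finishes minute 147, plus 5-minute gap → minute 152). It runs from minute 152 to 152 + 53 = minute 205.
Garnish prep waits on starch cooking (finishes minute 205); sauce reduction (finishes minute 139, plus 20-minute gap → minute 159); sauce base (finishes minute 94, plus 20-minute gap → minute 114). The latest of these is minute 205, which is the earliest garnish prep can start.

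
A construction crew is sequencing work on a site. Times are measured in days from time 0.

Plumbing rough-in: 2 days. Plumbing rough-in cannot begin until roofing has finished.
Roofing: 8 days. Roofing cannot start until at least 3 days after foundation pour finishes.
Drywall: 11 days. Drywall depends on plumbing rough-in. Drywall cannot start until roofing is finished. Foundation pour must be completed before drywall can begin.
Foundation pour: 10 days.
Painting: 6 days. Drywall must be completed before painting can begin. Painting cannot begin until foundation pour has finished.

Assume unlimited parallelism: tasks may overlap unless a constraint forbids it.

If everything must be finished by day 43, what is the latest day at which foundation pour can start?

3

Painting has no dependents, so it just needs to finish by day 43. Starting by 43 − 6 = day 37 achieves that.
Drywall feeds into painting (must start by day 37); so drywall must finish by day 37 and therefore start by day 26.
Plumbing rough-in has to be done before drywall (must start by day 26). That means finishing by day 26, i.e. starting by 26 − 2 = day 24.
For roofing: plumbing rough-in (must start by day 24); drywall (must start by day 26). The most restrictive is day 24; with an 8-day duration, roofing must start by day 16.
For foundation pour: roofing (must start by day 16, minus 3-day gap → day 13); drywall (must start by day 26); painting (must start by day 37). The most restrictive is day 13; with a 10-day duration, foundation pour must start by day 3.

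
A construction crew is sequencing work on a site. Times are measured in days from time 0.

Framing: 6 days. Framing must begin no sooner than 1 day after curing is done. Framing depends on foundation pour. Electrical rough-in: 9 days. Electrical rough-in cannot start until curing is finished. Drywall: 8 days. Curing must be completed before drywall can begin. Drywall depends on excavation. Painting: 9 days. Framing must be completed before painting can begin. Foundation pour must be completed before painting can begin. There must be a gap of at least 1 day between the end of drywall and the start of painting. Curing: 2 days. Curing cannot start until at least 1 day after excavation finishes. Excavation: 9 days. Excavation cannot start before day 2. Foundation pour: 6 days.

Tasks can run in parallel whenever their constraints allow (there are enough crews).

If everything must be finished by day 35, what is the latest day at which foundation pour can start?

14

Painting must finish by day 35; it takes 9 days, so it must start by 35 − 9 = day 26.
Framing feeds into painting (must start by day 26); so framing must finish by day 26 and therefore start by day 20.
Foundation pour has several dependents: framing (must start by day 20); painting (must start by day 26). The earliest of those limits is day 20, so foundation pour must start by 20 − 6 = day 14.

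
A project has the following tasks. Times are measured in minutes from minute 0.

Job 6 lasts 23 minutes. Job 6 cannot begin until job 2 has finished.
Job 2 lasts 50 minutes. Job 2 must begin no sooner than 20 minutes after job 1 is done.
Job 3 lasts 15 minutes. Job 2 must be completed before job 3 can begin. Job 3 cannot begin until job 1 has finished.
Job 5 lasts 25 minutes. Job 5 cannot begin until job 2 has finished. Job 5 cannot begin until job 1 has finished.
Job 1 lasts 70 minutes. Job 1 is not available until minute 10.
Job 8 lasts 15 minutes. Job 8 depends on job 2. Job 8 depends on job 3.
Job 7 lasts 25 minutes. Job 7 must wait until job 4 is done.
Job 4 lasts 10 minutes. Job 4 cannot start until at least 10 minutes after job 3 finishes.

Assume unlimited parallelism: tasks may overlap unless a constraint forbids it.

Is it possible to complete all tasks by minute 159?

Job 1 waits on its own release at minute 10, so it starts at minute 10 and finishes at 10 + 70 = minute 80.
Job 2 cannot begin until job 1 (finishes minute 80, plus 20-minute gap → minute 100). It runs from minute 100 to 100 + 50 = minute 150.
Job 6 waits on job 2 (finishes minute 150), so it starts at minute 150 and finishes at 150 + 23 = minute 173.
Job 5 cannot start until job 2 (finishes minute 150); job 1 (finishes minute 80). The controlling bound is minute 150, so job 5 finishes at 150 + 25 = minute 175.
Job 3 needs all of job 2 (finishes minute 150); job 1 (finishes minute 80). That puts its earliest start at minute 150; it finishes at 150 + 15 = minute 165.
Job 8 needs all of job 2 (finishes minute 150); job 3 (finishes minute 165). That puts its earliest start at minute 165; it finishes at 165 + 15 = minute 180.
After job 3 (finishes minute 165, plus 10-minute gap → minute 175), job 4 can start at minute 175 and finishes at minute 185.
Job 7 waits on job 4 (finishes minute 185), so it starts at minute 185 and finishes at 185 + 25 = minute 210.
The earliest everything can be done is minute 210, which is after the deadline of 159, so it is not possible.

No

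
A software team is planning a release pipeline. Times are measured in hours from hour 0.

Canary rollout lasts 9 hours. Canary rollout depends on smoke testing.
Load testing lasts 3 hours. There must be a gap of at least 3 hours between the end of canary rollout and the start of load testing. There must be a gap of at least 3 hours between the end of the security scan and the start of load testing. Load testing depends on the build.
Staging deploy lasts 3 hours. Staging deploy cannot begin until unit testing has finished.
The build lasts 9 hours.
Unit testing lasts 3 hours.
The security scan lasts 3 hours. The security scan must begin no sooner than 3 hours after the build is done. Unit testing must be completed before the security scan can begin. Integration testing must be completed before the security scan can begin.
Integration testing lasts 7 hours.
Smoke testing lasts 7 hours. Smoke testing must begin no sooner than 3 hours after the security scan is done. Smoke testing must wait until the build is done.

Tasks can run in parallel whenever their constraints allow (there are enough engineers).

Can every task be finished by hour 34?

No

Integration testing can start immediately at hour 0; it finishes at hour 7.
Nothing blocks unit testing, so it runs from hour 0 to hour 3.
Staging deploy cannot begin until unit testing (finishes hour 3). It runs from hour 3 to 3 + 3 = hour 6.
The build can start immediately at hour 0; it finishes at hour 9.
For the security scan: the build (finishes hour 9, plus 3-hour gap → hour 12); unit testing (finishes hour 3); integration testing (finishes hour 7). Taking the maximum gives a start of hour 12, and it finishes at 12 + 3 = hour 15.
Smoke testing cannot start until the security scan (finishes hour 15, plus 3-hour gap → hour 18); the build (finishes hour 9). The controlling bound is hour 18, so smoke testing finishes at 18 + 7 = hour 25.
Canary rollout waits on smoke testing (finishes hour 25), so it starts at hour 25 and finishes at 25 + 9 = hour 34.
Load testing needs all of canary rollout (finishes hour 34, plus 3-hour gap → hour 37); the security scan (finishes hour 15, plus 3-hour gap → hour 18); the build (finishes hour 9). That puts its earliest start at hour 37; it finishes at 37 + 3 = hour 40.
The earliest everything can be done is hour 40, which is after the deadline of 34, so it is not possible.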